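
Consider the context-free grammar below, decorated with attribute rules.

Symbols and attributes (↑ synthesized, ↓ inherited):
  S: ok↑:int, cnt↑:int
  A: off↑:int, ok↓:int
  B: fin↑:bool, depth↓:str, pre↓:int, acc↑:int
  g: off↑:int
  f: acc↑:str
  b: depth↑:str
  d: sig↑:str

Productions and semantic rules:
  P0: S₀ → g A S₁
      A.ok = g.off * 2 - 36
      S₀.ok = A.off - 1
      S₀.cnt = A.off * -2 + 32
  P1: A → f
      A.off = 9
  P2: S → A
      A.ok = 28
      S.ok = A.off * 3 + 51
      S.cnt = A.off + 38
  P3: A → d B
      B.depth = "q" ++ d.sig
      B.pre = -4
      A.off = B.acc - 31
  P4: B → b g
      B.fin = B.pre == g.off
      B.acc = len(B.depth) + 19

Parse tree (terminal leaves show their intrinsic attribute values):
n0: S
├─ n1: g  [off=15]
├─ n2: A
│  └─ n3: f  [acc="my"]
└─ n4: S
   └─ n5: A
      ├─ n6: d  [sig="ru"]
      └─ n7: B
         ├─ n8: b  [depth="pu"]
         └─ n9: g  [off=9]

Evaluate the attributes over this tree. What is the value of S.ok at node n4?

24

1. n1.off = 15  [terminal]
2. n2.ok = -6  [g.off * 2 - 36]
3. n3.acc = "my"  [terminal]
4. n2.off = 9  [9]
5. n5.ok = 28  [28]
6. n6.sig = "ru"  [terminal]
7. n7.depth = "qru"  ["q" ++ d.sig]
8. n7.pre = -4  [-4]
9. n8.depth = "pu"  [terminal]
10. n9.off = 9  [terminal]
11. n7.fin = false  [B.pre == g.off]
12. n7.acc = 22  [len(B.depth) + 19]
13. n5.off = -9  [B.acc - 31]
14. n4.ok = 24  [A.off * 3 + 51]
15. n4.cnt = 29  [A.off + 38]
16. n0.ok = 8  [A.off - 1]
17. n0.cnt = 14  [A.off * -2 + 32]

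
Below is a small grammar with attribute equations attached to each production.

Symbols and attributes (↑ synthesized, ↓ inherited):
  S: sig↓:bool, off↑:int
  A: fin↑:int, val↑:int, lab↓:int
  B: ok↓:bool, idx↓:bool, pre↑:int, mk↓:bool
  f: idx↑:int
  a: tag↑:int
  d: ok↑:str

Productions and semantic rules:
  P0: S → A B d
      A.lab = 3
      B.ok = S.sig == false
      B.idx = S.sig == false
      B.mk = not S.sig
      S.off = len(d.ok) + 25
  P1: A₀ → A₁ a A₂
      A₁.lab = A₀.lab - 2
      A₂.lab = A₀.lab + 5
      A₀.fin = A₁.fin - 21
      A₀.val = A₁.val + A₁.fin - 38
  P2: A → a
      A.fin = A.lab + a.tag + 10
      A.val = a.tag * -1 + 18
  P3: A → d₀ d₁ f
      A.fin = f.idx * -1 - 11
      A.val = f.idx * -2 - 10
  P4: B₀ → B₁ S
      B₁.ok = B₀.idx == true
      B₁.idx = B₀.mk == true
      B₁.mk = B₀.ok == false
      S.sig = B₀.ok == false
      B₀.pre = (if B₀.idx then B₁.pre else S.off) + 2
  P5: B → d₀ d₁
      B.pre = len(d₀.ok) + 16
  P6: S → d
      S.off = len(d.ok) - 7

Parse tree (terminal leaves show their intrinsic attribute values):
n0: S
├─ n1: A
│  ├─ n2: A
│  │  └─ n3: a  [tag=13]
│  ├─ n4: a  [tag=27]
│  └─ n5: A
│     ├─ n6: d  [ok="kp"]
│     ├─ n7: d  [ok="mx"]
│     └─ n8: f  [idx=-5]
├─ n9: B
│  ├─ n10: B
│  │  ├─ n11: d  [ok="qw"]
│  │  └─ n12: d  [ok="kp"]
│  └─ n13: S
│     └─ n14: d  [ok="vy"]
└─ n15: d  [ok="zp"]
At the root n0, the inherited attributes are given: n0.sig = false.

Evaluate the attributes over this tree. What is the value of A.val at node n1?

-9

1. n0.sig = false  [given at root]
2. n1.lab = 3  [3]
3. n2.lab = 1  [A₀.lab - 2]
4. n3.tag = 13  [terminal]
5. n2.fin = 24  [A.lab + a.tag + 10]
6. n2.val = 5  [a.tag * -1 + 18]
7. n4.tag = 27  [terminal]
8. n5.lab = 8  [A₀.lab + 5]
9. n6.ok = "kp"  [terminal]
10. n7.ok = "mx"  [terminal]
11. n8.idx = -5  [terminal]
12. n5.fin = -6  [f.idx * -1 - 11]
13. n5.val = 0  [f.idx * -2 - 10]
14. n1.fin = 3  [A₁.fin - 21]
15. n1.val = -9  [A₁.val + A₁.fin - 38]
16. n9.ok = true  [S.sig == false]
17. n9.idx = true  [S.sig == false]
18. n9.mk = true  [not S.sig]
19. n10.ok = true  [B₀.idx == true]
20. n10.idx = true  [B₀.mk == true]
21. n10.mk = false  [B₀.ok == false]
22. n11.ok = "qw"  [terminal]
23. n12.ok = "kp"  [terminal]
24. n10.pre = 18  [len(d₀.ok) + 16]
25. n13.sig = false  [B₀.ok == false]
26. n14.ok = "vy"  [terminal]
27. n13.off = -5  [len(d.ok) - 7]
28. n9.pre = 20  [(if B₀.idx then B₁.pre else S.off) + 2]
29. n15.ok = "zp"  [terminal]
30. n0.off = 27  [len(d.ok) + 25]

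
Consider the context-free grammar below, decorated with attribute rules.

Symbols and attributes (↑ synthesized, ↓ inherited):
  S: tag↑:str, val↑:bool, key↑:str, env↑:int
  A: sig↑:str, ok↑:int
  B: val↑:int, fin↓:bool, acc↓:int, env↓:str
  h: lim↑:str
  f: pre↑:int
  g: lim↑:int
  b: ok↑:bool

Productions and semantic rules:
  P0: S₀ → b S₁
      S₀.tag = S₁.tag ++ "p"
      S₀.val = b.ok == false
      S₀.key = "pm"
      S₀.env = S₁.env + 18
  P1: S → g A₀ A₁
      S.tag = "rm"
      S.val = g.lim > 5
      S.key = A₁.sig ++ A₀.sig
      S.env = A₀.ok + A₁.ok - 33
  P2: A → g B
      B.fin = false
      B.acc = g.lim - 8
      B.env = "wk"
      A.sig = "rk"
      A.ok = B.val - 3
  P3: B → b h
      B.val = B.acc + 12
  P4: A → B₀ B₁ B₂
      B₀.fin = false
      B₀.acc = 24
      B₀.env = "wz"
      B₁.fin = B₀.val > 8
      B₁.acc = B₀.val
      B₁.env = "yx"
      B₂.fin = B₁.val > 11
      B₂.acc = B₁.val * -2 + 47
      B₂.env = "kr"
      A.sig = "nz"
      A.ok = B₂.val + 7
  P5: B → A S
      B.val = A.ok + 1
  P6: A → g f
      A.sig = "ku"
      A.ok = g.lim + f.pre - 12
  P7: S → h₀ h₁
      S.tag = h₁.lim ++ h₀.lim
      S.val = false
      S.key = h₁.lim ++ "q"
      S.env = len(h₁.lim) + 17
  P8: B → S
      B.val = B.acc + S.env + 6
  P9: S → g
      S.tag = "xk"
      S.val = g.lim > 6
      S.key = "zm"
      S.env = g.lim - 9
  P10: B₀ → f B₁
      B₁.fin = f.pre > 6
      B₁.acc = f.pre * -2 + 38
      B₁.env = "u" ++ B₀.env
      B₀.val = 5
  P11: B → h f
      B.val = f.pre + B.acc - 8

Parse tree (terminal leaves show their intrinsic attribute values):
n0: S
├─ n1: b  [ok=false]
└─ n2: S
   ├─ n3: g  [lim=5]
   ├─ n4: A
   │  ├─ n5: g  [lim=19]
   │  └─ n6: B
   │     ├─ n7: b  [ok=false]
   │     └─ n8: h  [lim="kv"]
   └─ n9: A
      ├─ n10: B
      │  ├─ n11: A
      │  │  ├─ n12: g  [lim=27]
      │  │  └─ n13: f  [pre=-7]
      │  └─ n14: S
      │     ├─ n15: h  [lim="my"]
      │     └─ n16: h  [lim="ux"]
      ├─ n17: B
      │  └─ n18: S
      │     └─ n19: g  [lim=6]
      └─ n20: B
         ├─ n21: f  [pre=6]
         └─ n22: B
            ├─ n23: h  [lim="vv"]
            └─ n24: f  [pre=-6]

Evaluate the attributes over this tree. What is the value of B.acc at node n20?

1. n1.ok = false  [terminal]
2. n3.lim = 5  [terminal]
3. n5.lim = 19  [terminal]
4. n6.fin = false  [false]
5. n6.acc = 11  [g.lim - 8]
6. n6.env = "wk"  ["wk"]
7. n7.ok = false  [terminal]
8. n8.lim = "kv"  [terminal]
9. n6.val = 23  [B.acc + 12]
10. n4.sig = "rk"  ["rk"]
11. n4.ok = 20  [B.val - 3]
12. n10.fin = false  [false]
13. n10.acc = 24  [24]
14. n10.env = "wz"  ["wz"]
15. n12.lim = 27  [terminal]
16. n13.pre = -7  [terminal]
17. n11.sig = "ku"  ["ku"]
18. n11.ok = 8  [g.lim + f.pre - 12]
19. n15.lim = "my"  [terminal]
20. n16.lim = "ux"  [terminal]
21. n14.tag = "uxmy"  [h₁.lim ++ h₀.lim]
22. n14.val = false  [false]
23. n14.key = "uxq"  [h₁.lim ++ "q"]
24. n14.env = 19  [len(h₁.lim) + 17]
25. n10.val = 9  [A.ok + 1]
26. n17.fin = true  [B₀.val > 8]
27. n17.acc = 9  [B₀.val]
28. n17.env = "yx"  ["yx"]
29. n19.lim = 6  [terminal]
30. n18.tag = "xk"  ["xk"]
31. n18.val = false  [g.lim > 6]
32. n18.key = "zm"  ["zm"]
33. n18.env = -3  [g.lim - 9]
34. n17.val = 12  [B.acc + S.env + 6]
35. n20.fin = true  [B₁.val > 11]
36. n20.acc = 23  [B₁.val * -2 + 47]
37. n20.env = "kr"  ["kr"]
38. n21.pre = 6  [terminal]
39. n22.fin = false  [f.pre > 6]
40. n22.acc = 26  [f.pre * -2 + 38]
41. n22.env = "ukr"  ["u" ++ B₀.env]
42. n23.lim = "vv"  [terminal]
43. n24.pre = -6  [terminal]
44. n22.val = 12  [f.pre + B.acc - 8]
45. n20.val = 5  [5]
46. n9.sig = "nz"  ["nz"]
47. n9.ok = 12  [B₂.val + 7]
48. n2.tag = "rm"  ["rm"]
49. n2.val = false  [g.lim > 5]
50. n2.key = "nzrk"  [A₁.sig ++ A₀.sig]
51. n2.env = -1  [A₀.ok + A₁.ok - 33]
52. n0.tag = "rmp"  [S₁.tag ++ "p"]
53. n0.val = true  [b.ok == false]
54. n0.key = "pm"  ["pm"]
55. n0.env = 17  [S₁.env + 18]

23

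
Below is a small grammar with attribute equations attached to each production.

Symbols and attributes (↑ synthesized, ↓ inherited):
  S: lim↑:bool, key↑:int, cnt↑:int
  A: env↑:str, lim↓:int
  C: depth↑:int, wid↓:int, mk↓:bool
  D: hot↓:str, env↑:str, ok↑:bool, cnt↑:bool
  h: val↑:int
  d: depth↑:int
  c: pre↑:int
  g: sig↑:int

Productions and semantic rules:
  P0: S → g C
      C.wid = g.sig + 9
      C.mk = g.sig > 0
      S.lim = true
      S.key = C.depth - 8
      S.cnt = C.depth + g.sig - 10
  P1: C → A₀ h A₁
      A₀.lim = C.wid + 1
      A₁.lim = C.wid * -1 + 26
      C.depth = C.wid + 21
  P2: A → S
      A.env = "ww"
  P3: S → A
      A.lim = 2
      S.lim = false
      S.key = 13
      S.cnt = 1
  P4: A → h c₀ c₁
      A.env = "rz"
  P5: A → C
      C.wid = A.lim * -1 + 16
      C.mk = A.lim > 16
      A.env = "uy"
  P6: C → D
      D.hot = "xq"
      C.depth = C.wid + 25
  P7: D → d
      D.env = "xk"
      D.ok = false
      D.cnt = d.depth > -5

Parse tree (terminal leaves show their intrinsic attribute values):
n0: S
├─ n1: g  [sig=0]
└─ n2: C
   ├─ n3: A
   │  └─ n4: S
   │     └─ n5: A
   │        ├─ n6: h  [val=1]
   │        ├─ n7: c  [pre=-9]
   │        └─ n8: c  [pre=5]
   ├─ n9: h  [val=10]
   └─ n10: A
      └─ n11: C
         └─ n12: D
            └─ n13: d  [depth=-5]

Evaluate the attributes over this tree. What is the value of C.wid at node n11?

-1

1. n1.sig = 0  [terminal]
2. n2.wid = 9  [g.sig + 9]
3. n2.mk = false  [g.sig > 0]
4. n3.lim = 10  [C.wid + 1]
5. n5.lim = 2  [2]
6. n6.val = 1  [terminal]
7. n7.pre = -9  [terminal]
8. n8.pre = 5  [terminal]
9. n5.env = "rz"  ["rz"]
10. n4.lim = false  [false]
11. n4.key = 13  [13]
12. n4.cnt = 1  [1]
13. n3.env = "ww"  ["ww"]
14. n9.val = 10  [terminal]
15. n10.lim = 17  [C.wid * -1 + 26]
16. n11.wid = -1  [A.lim * -1 + 16]
17. n11.mk = true  [A.lim > 16]
18. n12.hot = "xq"  ["xq"]
19. n13.depth = -5  [terminal]
20. n12.env = "xk"  ["xk"]
21. n12.ok = false  [false]
22. n12.cnt = false  [d.depth > -5]
23. n11.depth = 24  [C.wid + 25]
24. n10.env = "uy"  ["uy"]
25. n2.depth = 30  [C.wid + 21]
26. n0.lim = true  [true]
27. n0.key = 22  [C.depth - 8]
28. n0.cnt = 20  [C.depth + g.sig - 10]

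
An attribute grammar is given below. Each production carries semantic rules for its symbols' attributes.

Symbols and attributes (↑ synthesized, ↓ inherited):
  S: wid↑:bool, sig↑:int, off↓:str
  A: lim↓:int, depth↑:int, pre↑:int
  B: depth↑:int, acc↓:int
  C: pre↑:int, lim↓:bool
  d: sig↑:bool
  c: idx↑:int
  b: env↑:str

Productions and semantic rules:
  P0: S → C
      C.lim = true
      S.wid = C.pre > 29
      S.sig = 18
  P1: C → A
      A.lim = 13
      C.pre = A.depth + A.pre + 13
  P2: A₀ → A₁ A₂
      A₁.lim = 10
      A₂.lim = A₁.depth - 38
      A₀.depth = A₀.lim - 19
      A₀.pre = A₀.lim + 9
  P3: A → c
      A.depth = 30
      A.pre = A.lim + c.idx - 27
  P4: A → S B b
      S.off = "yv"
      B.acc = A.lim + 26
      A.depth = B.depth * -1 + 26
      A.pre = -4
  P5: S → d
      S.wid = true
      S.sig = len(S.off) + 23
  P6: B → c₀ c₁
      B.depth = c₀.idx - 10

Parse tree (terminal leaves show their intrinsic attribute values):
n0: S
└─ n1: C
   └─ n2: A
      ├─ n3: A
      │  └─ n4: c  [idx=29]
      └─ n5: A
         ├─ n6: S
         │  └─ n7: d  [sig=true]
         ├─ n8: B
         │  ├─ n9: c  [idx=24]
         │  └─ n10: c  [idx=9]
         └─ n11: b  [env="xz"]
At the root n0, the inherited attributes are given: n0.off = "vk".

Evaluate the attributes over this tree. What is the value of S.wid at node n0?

1. n0.off = "vk"  [given at root]
2. n1.lim = true  [true]
3. n2.lim = 13  [13]
4. n3.lim = 10  [10]
5. n4.idx = 29  [terminal]
6. n3.depth = 30  [30]
7. n3.pre = 12  [A.lim + c.idx - 27]
8. n5.lim = -8  [A₁.depth - 38]
9. n6.off = "yv"  ["yv"]
10. n7.sig = true  [terminal]
11. n6.wid = true  [true]
12. n6.sig = 25  [len(S.off) + 23]
13. n8.acc = 18  [A.lim + 26]
14. n9.idx = 24  [terminal]
15. n10.idx = 9  [terminal]
16. n8.depth = 14  [c₀.idx - 10]
17. n11.env = "xz"  [terminal]
18. n5.depth = 12  [B.depth * -1 + 26]
19. n5.pre = -4  [-4]
20. n2.depth = -6  [A₀.lim - 19]
21. n2.pre = 22  [A₀.lim + 9]
22. n1.pre = 29  [A.depth + A.pre + 13]
23. n0.wid = false  [C.pre > 29]
24. n0.sig = 18  [18]

false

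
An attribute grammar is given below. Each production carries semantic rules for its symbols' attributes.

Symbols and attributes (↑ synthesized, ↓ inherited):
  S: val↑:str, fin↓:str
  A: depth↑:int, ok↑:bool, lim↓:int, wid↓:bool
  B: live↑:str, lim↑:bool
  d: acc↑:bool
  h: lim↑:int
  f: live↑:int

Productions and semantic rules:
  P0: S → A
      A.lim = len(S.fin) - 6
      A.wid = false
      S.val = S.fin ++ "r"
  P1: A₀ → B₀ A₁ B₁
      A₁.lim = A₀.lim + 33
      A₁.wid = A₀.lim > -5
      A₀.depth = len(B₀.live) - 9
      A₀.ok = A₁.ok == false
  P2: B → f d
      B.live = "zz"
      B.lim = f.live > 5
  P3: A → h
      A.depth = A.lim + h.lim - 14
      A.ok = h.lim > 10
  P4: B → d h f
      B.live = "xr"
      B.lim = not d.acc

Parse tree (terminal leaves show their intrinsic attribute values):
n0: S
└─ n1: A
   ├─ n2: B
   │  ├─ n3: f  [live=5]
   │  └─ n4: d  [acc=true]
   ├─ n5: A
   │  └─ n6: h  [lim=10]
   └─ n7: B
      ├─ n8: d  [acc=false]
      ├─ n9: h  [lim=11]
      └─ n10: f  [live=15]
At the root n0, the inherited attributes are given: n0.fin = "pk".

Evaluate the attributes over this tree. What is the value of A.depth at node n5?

1. n0.fin = "pk"  [given at root]
2. n1.lim = -4  [len(S.fin) - 6]
3. n1.wid = false  [false]
4. n3.live = 5  [terminal]
5. n4.acc = true  [terminal]
6. n2.live = "zz"  ["zz"]
7. n2.lim = false  [f.live > 5]
8. n5.lim = 29  [A₀.lim + 33]
9. n5.wid = true  [A₀.lim > -5]
10. n6.lim = 10  [terminal]
11. n5.depth = 25  [A.lim + h.lim - 14]
12. n5.ok = false  [h.lim > 10]
13. n8.acc = false  [terminal]
14. n9.lim = 11  [terminal]
15. n10.live = 15  [terminal]
16. n7.live = "xr"  ["xr"]
17. n7.lim = true  [not d.acc]
18. n1.depth = -7  [len(B₀.live) - 9]
19. n1.ok = true  [A₁.ok == false]
20. n0.val = "pkr"  [S.fin ++ "r"]

25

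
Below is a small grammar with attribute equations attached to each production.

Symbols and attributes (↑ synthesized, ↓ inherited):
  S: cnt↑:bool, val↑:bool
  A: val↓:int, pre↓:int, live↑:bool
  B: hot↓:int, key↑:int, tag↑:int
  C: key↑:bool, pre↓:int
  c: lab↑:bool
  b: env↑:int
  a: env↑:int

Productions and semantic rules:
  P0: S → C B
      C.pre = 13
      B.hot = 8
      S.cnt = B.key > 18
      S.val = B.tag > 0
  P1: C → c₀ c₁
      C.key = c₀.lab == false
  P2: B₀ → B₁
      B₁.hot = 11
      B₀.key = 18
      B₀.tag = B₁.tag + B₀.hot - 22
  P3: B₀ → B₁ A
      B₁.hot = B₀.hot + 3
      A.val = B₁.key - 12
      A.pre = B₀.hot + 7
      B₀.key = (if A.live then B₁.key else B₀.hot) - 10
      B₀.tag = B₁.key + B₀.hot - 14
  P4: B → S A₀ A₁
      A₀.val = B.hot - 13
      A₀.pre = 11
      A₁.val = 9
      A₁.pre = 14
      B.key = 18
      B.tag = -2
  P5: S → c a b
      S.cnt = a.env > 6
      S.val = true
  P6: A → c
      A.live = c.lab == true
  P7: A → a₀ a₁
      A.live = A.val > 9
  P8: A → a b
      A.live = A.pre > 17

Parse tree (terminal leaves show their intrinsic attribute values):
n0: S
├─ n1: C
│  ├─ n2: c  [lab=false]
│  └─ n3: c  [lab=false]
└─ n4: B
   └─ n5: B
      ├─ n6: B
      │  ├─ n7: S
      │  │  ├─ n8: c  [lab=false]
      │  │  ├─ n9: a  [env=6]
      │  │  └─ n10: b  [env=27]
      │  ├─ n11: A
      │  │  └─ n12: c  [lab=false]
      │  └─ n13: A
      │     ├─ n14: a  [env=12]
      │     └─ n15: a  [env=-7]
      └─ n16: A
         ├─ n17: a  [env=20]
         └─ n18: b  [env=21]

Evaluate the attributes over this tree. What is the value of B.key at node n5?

1. n1.pre = 13  [13]
2. n2.lab = false  [terminal]
3. n3.lab = false  [terminal]
4. n1.key = true  [c₀.lab == false]
5. n4.hot = 8  [8]
6. n5.hot = 11  [11]
7. n6.hot = 14  [B₀.hot + 3]
8. n8.lab = false  [terminal]
9. n9.env = 6  [terminal]
10. n10.env = 27  [terminal]
11. n7.cnt = false  [a.env > 6]
12. n7.val = true  [true]
13. n11.val = 1  [B.hot - 13]
14. n11.pre = 11  [11]
15. n12.lab = false  [terminal]
16. n11.live = false  [c.lab == true]
17. n13.val = 9  [9]
18. n13.pre = 14  [14]
19. n14.env = 12  [terminal]
20. n15.env = -7  [terminal]
21. n13.live = false  [A.val > 9]
22. n6.key = 18  [18]
23. n6.tag = -2  [-2]
24. n16.val = 6  [B₁.key - 12]
25. n16.pre = 18  [B₀.hot + 7]
26. n17.env = 20  [terminal]
27. n18.env = 21  [terminal]
28. n16.live = true  [A.pre > 17]
29. n5.key = 8  [(if A.live then B₁.key else B₀.hot) - 10]
30. n5.tag = 15  [B₁.key + B₀.hot - 14]
31. n4.key = 18  [18]
32. n4.tag = 1  [B₁.tag + B₀.hot - 22]
33. n0.cnt = false  [B.key > 18]
34. n0.val = true  [B.tag > 0]

8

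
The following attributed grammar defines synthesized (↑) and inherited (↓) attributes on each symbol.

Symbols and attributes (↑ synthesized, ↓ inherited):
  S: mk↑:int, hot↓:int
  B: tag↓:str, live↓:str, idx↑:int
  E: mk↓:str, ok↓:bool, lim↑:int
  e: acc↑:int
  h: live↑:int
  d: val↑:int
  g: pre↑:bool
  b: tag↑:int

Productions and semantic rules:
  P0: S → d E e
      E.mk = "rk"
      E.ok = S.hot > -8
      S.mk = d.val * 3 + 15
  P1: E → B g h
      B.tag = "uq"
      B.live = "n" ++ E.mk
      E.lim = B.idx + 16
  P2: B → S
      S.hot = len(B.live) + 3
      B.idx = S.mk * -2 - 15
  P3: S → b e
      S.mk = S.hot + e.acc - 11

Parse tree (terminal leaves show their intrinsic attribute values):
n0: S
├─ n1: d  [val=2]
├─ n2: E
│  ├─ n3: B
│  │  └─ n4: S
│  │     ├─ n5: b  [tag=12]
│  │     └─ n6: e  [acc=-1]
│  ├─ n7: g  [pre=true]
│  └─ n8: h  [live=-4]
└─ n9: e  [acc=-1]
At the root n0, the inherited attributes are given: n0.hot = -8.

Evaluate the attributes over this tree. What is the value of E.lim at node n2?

13

1. n0.hot = -8  [given at root]
2. n1.val = 2  [terminal]
3. n2.mk = "rk"  ["rk"]
4. n2.ok = false  [S.hot > -8]
5. n3.tag = "uq"  ["uq"]
6. n3.live = "nrk"  ["n" ++ E.mk]
7. n4.hot = 6  [len(B.live) + 3]
8. n5.tag = 12  [terminal]
9. n6.acc = -1  [terminal]
10. n4.mk = -6  [S.hot + e.acc - 11]
11. n3.idx = -3  [S.mk * -2 - 15]
12. n7.pre = true  [terminal]
13. n8.live = -4  [terminal]
14. n2.lim = 13  [B.idx + 16]
15. n9.acc = -1  [terminal]
16. n0.mk = 21  [d.val * 3 + 15]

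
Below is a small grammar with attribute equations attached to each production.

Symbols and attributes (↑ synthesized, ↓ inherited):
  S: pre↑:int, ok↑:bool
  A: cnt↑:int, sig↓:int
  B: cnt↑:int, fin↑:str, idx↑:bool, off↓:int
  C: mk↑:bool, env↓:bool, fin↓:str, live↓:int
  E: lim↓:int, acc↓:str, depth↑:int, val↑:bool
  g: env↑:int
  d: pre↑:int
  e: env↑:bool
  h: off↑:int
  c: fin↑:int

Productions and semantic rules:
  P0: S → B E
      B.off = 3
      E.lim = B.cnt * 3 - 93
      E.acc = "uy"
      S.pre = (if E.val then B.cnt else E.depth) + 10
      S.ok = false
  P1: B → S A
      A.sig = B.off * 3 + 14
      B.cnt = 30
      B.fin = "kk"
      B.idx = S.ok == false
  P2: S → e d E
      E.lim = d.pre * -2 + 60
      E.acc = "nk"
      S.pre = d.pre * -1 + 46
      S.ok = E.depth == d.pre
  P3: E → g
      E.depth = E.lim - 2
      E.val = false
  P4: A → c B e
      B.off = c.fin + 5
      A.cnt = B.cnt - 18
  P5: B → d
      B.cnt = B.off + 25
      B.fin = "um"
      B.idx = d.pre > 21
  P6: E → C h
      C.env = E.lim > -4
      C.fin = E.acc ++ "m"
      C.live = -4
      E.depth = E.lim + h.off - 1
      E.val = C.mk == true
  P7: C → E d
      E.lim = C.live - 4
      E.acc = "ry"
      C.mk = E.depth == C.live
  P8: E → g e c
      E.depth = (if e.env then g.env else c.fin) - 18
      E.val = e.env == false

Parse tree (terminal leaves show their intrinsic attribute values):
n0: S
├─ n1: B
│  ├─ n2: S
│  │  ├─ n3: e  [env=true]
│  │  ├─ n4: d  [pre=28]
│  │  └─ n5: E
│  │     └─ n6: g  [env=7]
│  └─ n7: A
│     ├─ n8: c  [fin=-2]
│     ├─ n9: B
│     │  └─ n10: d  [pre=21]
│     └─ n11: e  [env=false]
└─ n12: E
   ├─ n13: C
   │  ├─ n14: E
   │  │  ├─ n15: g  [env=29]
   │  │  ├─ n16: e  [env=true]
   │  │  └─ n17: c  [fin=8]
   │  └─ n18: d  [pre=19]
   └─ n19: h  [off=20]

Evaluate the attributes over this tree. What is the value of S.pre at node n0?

1. n1.off = 3  [3]
2. n3.env = true  [terminal]
3. n4.pre = 28  [terminal]
4. n5.lim = 4  [d.pre * -2 + 60]
5. n5.acc = "nk"  ["nk"]
6. n6.env = 7  [terminal]
7. n5.depth = 2  [E.lim - 2]
8. n5.val = false  [false]
9. n2.pre = 18  [d.pre * -1 + 46]
10. n2.ok = false  [E.depth == d.pre]
11. n7.sig = 23  [B.off * 3 + 14]
12. n8.fin = -2  [terminal]
13. n9.off = 3  [c.fin + 5]
14. n10.pre = 21  [terminal]
15. n9.cnt = 28  [B.off + 25]
16. n9.fin = "um"  ["um"]
17. n9.idx = false  [d.pre > 21]
18. n11.env = false  [terminal]
19. n7.cnt = 10  [B.cnt - 18]
20. n1.cnt = 30  [30]
21. n1.fin = "kk"  ["kk"]
22. n1.idx = true  [S.ok == false]
23. n12.lim = -3  [B.cnt * 3 - 93]
24. n12.acc = "uy"  ["uy"]
25. n13.env = true  [E.lim > -4]
26. n13.fin = "uym"  [E.acc ++ "m"]
27. n13.live = -4  [-4]
28. n14.lim = -8  [C.live - 4]
29. n14.acc = "ry"  ["ry"]
30. n15.env = 29  [terminal]
31. n16.env = true  [terminal]
32. n17.fin = 8  [terminal]
33. n14.depth = 11  [(if e.env then g.env else c.fin) - 18]
34. n14.val = false  [e.env == false]
35. n18.pre = 19  [terminal]
36. n13.mk = false  [E.depth == C.live]
37. n19.off = 20  [terminal]
38. n12.depth = 16  [E.lim + h.off - 1]
39. n12.val = false  [C.mk == true]
40. n0.pre = 26  [(if E.val then B.cnt else E.depth) + 10]
41. n0.ok = false  [false]

26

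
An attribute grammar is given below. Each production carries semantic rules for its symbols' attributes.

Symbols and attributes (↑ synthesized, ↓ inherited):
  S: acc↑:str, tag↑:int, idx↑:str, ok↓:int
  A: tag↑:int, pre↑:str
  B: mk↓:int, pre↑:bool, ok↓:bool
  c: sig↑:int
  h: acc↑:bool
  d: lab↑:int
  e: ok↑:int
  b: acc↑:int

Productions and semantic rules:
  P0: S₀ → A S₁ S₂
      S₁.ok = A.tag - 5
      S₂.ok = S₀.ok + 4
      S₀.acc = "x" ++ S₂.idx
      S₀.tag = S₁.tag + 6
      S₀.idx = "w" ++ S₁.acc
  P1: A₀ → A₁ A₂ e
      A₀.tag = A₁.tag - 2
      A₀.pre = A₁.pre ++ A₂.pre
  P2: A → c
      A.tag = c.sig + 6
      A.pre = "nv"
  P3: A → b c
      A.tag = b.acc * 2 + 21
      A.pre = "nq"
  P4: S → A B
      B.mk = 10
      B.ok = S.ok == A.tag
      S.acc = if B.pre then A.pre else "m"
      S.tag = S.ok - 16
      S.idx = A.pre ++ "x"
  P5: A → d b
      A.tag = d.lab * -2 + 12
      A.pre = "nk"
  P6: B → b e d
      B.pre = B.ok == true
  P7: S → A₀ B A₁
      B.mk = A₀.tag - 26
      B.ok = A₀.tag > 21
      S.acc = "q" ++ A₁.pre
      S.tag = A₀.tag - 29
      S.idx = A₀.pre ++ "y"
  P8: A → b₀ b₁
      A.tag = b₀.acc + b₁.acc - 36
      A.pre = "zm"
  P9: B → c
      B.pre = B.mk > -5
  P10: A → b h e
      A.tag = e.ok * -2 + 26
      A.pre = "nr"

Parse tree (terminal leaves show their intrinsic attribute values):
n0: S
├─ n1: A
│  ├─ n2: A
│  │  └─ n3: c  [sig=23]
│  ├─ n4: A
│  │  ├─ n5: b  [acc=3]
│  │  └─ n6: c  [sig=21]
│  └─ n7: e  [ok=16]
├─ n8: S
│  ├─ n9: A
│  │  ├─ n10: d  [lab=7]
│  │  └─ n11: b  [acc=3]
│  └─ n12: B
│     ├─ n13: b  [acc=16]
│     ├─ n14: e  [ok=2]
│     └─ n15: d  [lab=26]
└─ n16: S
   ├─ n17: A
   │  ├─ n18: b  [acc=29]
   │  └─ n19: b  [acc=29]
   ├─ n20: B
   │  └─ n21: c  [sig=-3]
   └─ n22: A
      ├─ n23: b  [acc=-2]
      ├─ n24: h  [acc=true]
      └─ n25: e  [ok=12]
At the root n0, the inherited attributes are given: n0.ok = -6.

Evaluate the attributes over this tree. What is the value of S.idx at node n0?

1. n0.ok = -6  [given at root]
2. n3.sig = 23  [terminal]
3. n2.tag = 29  [c.sig + 6]
4. n2.pre = "nv"  ["nv"]
5. n5.acc = 3  [terminal]
6. n6.sig = 21  [terminal]
7. n4.tag = 27  [b.acc * 2 + 21]
8. n4.pre = "nq"  ["nq"]
9. n7.ok = 16  [terminal]
10. n1.tag = 27  [A₁.tag - 2]
11. n1.pre = "nvnq"  [A₁.pre ++ A₂.pre]
12. n8.ok = 22  [A.tag - 5]
13. n10.lab = 7  [terminal]
14. n11.acc = 3  [terminal]
15. n9.tag = -2  [d.lab * -2 + 12]
16. n9.pre = "nk"  ["nk"]
17. n12.mk = 10  [10]
18. n12.ok = false  [S.ok == A.tag]
19. n13.acc = 16  [terminal]
20. n14.ok = 2  [terminal]
21. n15.lab = 26  [terminal]
22. n12.pre = false  [B.ok == true]
23. n8.acc = "m"  [if B.pre then A.pre else "m"]
24. n8.tag = 6  [S.ok - 16]
25. n8.idx = "nkx"  [A.pre ++ "x"]
26. n16.ok = -2  [S₀.ok + 4]
27. n18.acc = 29  [terminal]
28. n19.acc = 29  [terminal]
29. n17.tag = 22  [b₀.acc + b₁.acc - 36]
30. n17.pre = "zm"  ["zm"]
31. n20.mk = -4  [A₀.tag - 26]
32. n20.ok = true  [A₀.tag > 21]
33. n21.sig = -3  [terminal]
34. n20.pre = true  [B.mk > -5]
35. n23.acc = -2  [terminal]
36. n24.acc = true  [terminal]
37. n25.ok = 12  [terminal]
38. n22.tag = 2  [e.ok * -2 + 26]
39. n22.pre = "nr"  ["nr"]
40. n16.acc = "qnr"  ["q" ++ A₁.pre]
41. n16.tag = -7  [A₀.tag - 29]
42. n16.idx = "zmy"  [A₀.pre ++ "y"]
43. n0.acc = "xzmy"  ["x" ++ S₂.idx]
44. n0.tag = 12  [S₁.tag + 6]
45. n0.idx = "wm"  ["w" ++ S₁.acc]

"wm"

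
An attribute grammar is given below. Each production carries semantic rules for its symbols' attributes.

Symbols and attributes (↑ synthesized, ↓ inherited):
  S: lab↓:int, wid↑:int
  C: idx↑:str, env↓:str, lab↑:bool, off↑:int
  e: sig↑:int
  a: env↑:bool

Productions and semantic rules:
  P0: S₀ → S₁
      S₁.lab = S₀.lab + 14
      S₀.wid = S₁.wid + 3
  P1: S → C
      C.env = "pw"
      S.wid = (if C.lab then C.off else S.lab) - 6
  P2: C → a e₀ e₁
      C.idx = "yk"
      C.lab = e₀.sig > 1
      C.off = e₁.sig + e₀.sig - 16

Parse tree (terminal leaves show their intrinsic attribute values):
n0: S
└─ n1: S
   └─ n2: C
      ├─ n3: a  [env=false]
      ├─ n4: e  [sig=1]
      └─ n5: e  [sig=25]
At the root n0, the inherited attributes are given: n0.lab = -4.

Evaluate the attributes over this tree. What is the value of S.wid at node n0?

7

1. n0.lab = -4  [given at root]
2. n1.lab = 10  [S₀.lab + 14]
3. n2.env = "pw"  ["pw"]
4. n3.env = false  [terminal]
5. n4.sig = 1  [terminal]
6. n5.sig = 25  [terminal]
7. n2.idx = "yk"  ["yk"]
8. n2.lab = false  [e₀.sig > 1]
9. n2.off = 10  [e₁.sig + e₀.sig - 16]
10. n1.wid = 4  [(if C.lab then C.off else S.lab) - 6]
11. n0.wid = 7  [S₁.wid + 3]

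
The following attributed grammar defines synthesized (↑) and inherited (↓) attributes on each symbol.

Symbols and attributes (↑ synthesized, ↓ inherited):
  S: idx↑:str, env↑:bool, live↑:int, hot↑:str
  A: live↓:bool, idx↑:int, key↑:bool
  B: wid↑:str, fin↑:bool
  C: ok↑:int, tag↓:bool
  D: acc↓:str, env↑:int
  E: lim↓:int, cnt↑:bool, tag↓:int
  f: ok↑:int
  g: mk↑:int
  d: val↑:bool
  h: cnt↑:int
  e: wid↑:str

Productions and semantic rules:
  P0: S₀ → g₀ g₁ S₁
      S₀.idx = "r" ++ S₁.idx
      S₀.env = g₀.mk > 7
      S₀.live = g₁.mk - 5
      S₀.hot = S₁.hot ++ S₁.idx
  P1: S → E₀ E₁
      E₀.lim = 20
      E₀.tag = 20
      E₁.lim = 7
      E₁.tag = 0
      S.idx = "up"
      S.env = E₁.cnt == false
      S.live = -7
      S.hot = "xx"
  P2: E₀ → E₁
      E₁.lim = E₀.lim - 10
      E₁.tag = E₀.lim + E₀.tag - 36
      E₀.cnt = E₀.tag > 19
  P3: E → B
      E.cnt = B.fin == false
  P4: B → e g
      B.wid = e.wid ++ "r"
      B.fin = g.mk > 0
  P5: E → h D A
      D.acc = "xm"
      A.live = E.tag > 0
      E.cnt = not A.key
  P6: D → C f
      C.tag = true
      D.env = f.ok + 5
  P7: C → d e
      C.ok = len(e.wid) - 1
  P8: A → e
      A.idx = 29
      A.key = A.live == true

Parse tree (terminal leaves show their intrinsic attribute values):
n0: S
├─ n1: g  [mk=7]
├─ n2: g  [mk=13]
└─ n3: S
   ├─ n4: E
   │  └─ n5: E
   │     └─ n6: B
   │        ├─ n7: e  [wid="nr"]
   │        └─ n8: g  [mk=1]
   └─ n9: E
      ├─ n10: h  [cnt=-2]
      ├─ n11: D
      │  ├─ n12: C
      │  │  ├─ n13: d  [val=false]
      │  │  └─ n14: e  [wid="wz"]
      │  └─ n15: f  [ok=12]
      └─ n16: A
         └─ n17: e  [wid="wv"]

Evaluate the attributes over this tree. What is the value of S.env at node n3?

false

1. n1.mk = 7  [terminal]
2. n2.mk = 13  [terminal]
3. n4.lim = 20  [20]
4. n4.tag = 20  [20]
5. n5.lim = 10  [E₀.lim - 10]
6. n5.tag = 4  [E₀.lim + E₀.tag - 36]
7. n7.wid = "nr"  [terminal]
8. n8.mk = 1  [terminal]
9. n6.wid = "nrr"  [e.wid ++ "r"]
10. n6.fin = true  [g.mk > 0]
11. n5.cnt = false  [B.fin == false]
12. n4.cnt = true  [E₀.tag > 19]
13. n9.lim = 7  [7]
14. n9.tag = 0  [0]
15. n10.cnt = -2  [terminal]
16. n11.acc = "xm"  ["xm"]
17. n12.tag = true  [true]
18. n13.val = false  [terminal]
19. n14.wid = "wz"  [terminal]
20. n12.ok = 1  [len(e.wid) - 1]
21. n15.ok = 12  [terminal]
22. n11.env = 17  [f.ok + 5]
23. n16.live = false  [E.tag > 0]
24. n17.wid = "wv"  [terminal]
25. n16.idx = 29  [29]
26. n16.key = false  [A.live == true]
27. n9.cnt = true  [not A.key]
28. n3.idx = "up"  ["up"]
29. n3.env = false  [E₁.cnt == false]
30. n3.live = -7  [-7]
31. n3.hot = "xx"  ["xx"]
32. n0.idx = "rup"  ["r" ++ S₁.idx]
33. n0.env = false  [g₀.mk > 7]
34. n0.live = 8  [g₁.mk - 5]
35. n0.hot = "xxup"  [S₁.hot ++ S₁.idx]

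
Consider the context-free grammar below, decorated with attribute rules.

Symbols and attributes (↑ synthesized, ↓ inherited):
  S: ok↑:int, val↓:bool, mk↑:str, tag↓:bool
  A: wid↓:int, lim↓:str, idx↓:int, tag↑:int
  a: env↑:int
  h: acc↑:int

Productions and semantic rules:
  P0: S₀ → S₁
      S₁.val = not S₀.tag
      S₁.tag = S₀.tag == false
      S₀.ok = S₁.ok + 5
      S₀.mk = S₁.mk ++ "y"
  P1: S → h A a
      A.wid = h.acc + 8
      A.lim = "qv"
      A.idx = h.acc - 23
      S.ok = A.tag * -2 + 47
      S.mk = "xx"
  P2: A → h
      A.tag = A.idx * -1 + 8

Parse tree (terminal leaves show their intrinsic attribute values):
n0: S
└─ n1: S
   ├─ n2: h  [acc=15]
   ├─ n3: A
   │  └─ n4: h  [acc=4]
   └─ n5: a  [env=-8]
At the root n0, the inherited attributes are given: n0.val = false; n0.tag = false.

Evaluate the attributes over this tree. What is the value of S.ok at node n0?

1. n0.val = false  [given at root]
2. n0.tag = false  [given at root]
3. n1.val = true  [not S₀.tag]
4. n1.tag = true  [S₀.tag == false]
5. n2.acc = 15  [terminal]
6. n3.wid = 23  [h.acc + 8]
7. n3.lim = "qv"  ["qv"]
8. n3.idx = -8  [h.acc - 23]
9. n4.acc = 4  [terminal]
10. n3.tag = 16  [A.idx * -1 + 8]
11. n5.env = -8  [terminal]
12. n1.ok = 15  [A.tag * -2 + 47]
13. n1.mk = "xx"  ["xx"]
14. n0.ok = 20  [S₁.ok + 5]
15. n0.mk = "xxy"  [S₁.mk ++ "y"]

20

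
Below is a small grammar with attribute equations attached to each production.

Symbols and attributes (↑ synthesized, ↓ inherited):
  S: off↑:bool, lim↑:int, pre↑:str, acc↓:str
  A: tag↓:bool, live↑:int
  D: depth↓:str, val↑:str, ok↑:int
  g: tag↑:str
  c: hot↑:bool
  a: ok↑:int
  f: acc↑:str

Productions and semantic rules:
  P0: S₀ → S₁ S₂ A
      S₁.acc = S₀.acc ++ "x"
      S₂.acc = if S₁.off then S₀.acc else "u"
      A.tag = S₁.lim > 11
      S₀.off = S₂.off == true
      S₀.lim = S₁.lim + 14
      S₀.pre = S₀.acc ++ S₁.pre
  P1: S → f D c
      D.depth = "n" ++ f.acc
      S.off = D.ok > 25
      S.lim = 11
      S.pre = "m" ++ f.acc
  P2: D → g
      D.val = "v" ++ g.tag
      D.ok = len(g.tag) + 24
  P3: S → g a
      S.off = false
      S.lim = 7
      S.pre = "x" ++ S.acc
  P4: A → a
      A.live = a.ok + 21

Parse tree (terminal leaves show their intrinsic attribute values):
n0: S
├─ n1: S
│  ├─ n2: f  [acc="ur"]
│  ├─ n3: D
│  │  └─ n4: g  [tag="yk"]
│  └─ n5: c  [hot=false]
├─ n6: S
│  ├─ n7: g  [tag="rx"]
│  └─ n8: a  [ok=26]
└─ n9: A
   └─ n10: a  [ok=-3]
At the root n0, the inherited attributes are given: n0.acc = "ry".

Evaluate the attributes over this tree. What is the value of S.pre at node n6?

1. n0.acc = "ry"  [given at root]
2. n1.acc = "ryx"  [S₀.acc ++ "x"]
3. n2.acc = "ur"  [terminal]
4. n3.depth = "nur"  ["n" ++ f.acc]
5. n4.tag = "yk"  [terminal]
6. n3.val = "vyk"  ["v" ++ g.tag]
7. n3.ok = 26  [len(g.tag) + 24]
8. n5.hot = false  [terminal]
9. n1.off = true  [D.ok > 25]
10. n1.lim = 11  [11]
11. n1.pre = "mur"  ["m" ++ f.acc]
12. n6.acc = "ry"  [if S₁.off then S₀.acc else "u"]
13. n7.tag = "rx"  [terminal]
14. n8.ok = 26  [terminal]
15. n6.off = false  [false]
16. n6.lim = 7  [7]
17. n6.pre = "xry"  ["x" ++ S.acc]
18. n9.tag = false  [S₁.lim > 11]
19. n10.ok = -3  [terminal]
20. n9.live = 18  [a.ok + 21]
21. n0.off = false  [S₂.off == true]
22. n0.lim = 25  [S₁.lim + 14]
23. n0.pre = "rymur"  [S₀.acc ++ S₁.pre]

"xry"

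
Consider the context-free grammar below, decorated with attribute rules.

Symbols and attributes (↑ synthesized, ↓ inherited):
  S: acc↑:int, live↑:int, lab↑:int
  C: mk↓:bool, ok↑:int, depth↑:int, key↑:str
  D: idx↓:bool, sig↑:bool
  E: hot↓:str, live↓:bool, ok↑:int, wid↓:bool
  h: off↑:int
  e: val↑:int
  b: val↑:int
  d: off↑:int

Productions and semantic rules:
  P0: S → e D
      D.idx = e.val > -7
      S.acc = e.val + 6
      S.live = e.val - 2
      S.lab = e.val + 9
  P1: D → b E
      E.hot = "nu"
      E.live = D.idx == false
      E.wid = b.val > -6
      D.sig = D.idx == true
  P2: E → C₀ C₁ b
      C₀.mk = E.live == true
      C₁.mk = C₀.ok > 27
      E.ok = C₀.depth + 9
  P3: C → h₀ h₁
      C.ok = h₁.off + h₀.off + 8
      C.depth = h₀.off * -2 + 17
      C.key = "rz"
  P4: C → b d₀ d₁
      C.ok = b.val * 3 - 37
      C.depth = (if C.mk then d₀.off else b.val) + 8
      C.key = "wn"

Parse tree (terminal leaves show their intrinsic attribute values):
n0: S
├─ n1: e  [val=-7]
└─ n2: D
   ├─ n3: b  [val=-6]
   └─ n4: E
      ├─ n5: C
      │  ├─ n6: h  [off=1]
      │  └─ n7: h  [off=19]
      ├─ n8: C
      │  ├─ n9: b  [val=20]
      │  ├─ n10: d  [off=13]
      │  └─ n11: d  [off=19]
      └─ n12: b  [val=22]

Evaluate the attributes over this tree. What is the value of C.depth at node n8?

1. n1.val = -7  [terminal]
2. n2.idx = false  [e.val > -7]
3. n3.val = -6  [terminal]
4. n4.hot = "nu"  ["nu"]
5. n4.live = true  [D.idx == false]
6. n4.wid = false  [b.val > -6]
7. n5.mk = true  [E.live == true]
8. n6.off = 1  [terminal]
9. n7.off = 19  [terminal]
10. n5.ok = 28  [h₁.off + h₀.off + 8]
11. n5.depth = 15  [h₀.off * -2 + 17]
12. n5.key = "rz"  ["rz"]
13. n8.mk = true  [C₀.ok > 27]
14. n9.val = 20  [terminal]
15. n10.off = 13  [terminal]
16. n11.off = 19  [terminal]
17. n8.ok = 23  [b.val * 3 - 37]
18. n8.depth = 21  [(if C.mk then d₀.off else b.val) + 8]
19. n8.key = "wn"  ["wn"]
20. n12.val = 22  [terminal]
21. n4.ok = 24  [C₀.depth + 9]
22. n2.sig = false  [D.idx == true]
23. n0.acc = -1  [e.val + 6]
24. n0.live = -9  [e.val - 2]
25. n0.lab = 2  [e.val + 9]

21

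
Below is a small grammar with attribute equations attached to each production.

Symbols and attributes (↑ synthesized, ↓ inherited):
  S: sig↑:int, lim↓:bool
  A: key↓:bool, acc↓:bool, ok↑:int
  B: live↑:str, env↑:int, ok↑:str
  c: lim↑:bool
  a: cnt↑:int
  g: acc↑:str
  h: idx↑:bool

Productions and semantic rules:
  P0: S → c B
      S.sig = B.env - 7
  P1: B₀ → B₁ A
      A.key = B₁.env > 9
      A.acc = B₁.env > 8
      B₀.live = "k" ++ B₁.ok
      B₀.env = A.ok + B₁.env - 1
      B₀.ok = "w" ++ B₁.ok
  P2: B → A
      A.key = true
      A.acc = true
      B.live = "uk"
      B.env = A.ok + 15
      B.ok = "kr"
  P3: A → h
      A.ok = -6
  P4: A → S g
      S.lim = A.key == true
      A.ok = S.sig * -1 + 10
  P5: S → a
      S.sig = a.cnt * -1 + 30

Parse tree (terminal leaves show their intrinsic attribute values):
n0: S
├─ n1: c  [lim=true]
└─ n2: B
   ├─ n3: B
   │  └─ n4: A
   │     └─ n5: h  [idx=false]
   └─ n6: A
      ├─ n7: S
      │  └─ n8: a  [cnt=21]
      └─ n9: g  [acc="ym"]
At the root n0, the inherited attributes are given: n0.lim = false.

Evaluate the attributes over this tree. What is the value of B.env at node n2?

1. n0.lim = false  [given at root]
2. n1.lim = true  [terminal]
3. n4.key = true  [true]
4. n4.acc = true  [true]
5. n5.idx = false  [terminal]
6. n4.ok = -6  [-6]
7. n3.live = "uk"  ["uk"]
8. n3.env = 9  [A.ok + 15]
9. n3.ok = "kr"  ["kr"]
10. n6.key = false  [B₁.env > 9]
11. n6.acc = true  [B₁.env > 8]
12. n7.lim = false  [A.key == true]
13. n8.cnt = 21  [terminal]
14. n7.sig = 9  [a.cnt * -1 + 30]
15. n9.acc = "ym"  [terminal]
16. n6.ok = 1  [S.sig * -1 + 10]
17. n2.live = "kkr"  ["k" ++ B₁.ok]
18. n2.env = 9  [A.ok + B₁.env - 1]
19. n2.ok = "wkr"  ["w" ++ B₁.ok]
20. n0.sig = 2  [B.env - 7]

9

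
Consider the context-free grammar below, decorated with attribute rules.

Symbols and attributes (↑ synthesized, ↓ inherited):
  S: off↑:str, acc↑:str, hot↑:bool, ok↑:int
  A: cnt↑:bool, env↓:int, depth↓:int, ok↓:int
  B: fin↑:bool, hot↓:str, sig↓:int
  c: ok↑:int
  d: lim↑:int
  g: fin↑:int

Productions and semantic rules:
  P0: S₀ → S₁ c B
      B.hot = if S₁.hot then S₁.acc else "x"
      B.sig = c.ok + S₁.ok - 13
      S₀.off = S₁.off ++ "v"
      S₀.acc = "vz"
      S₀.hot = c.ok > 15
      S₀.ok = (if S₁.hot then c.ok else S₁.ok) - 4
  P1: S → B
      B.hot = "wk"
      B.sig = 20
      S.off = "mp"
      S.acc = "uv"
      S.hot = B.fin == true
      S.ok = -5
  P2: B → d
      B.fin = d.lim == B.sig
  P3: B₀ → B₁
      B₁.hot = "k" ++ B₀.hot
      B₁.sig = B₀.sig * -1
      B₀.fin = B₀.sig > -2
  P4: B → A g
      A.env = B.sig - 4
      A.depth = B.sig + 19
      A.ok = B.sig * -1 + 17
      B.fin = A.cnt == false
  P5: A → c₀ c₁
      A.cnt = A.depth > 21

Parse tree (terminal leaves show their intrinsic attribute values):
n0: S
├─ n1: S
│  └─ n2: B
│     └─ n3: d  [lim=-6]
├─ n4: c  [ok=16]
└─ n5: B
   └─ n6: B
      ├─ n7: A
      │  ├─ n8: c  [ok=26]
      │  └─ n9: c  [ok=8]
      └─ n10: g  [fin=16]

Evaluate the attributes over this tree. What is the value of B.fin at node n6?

1. n2.hot = "wk"  ["wk"]
2. n2.sig = 20  [20]
3. n3.lim = -6  [terminal]
4. n2.fin = false  [d.lim == B.sig]
5. n1.off = "mp"  ["mp"]
6. n1.acc = "uv"  ["uv"]
7. n1.hot = false  [B.fin == true]
8. n1.ok = -5  [-5]
9. n4.ok = 16  [terminal]
10. n5.hot = "x"  [if S₁.hot then S₁.acc else "x"]
11. n5.sig = -2  [c.ok + S₁.ok - 13]
12. n6.hot = "kx"  ["k" ++ B₀.hot]
13. n6.sig = 2  [B₀.sig * -1]
14. n7.env = -2  [B.sig - 4]
15. n7.depth = 21  [B.sig + 19]
16. n7.ok = 15  [B.sig * -1 + 17]
17. n8.ok = 26  [terminal]
18. n9.ok = 8  [terminal]
19. n7.cnt = false  [A.depth > 21]
20. n10.fin = 16  [terminal]
21. n6.fin = true  [A.cnt == false]
22. n5.fin = false  [B₀.sig > -2]
23. n0.off = "mpv"  [S₁.off ++ "v"]
24. n0.acc = "vz"  ["vz"]
25. n0.hot = true  [c.ok > 15]
26. n0.ok = -9  [(if S₁.hot then c.ok else S₁.ok) - 4]

true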